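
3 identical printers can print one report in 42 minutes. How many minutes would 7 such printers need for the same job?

Total work is 3·42 = 126 printer-minutes.
With 7 printers: 126/7 = 18 minutes.

18 minutes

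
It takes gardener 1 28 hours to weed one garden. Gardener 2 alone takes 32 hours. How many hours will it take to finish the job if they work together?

Combined rate: 1/28 + 1/32 = (8 + 7)/224 = 15/224 per hour.
Time = 1 ÷ (15/224) = 224/15 hours.

224/15 hours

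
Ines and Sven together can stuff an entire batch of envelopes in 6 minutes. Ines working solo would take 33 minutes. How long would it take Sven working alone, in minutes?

Combined rate is 1/6 per minute.
Known contribution: 1/33 per minute.
So Sven's rate is 1/6 − 1/33 = 3/22, meaning 22/3 minutes alone.

22/3 minutes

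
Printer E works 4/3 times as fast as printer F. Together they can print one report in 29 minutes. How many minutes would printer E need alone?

Let printer F's rate be r; then printer E's rate is (4/3)r, so together (4/3 + 1)r = (7/3)r = 1/29.
Thus r = 3/203 per minute.
Printer F alone: 203/3 minutes; printer E alone: 203/4 minutes.

203/4 minutes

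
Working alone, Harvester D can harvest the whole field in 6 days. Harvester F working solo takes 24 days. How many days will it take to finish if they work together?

24/5 days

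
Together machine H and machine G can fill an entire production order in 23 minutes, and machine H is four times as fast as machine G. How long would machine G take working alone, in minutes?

Let machine G's rate be r; then machine H's rate is 4r, so together (4 + 1)r = 5r = 1/23.
Thus r = 1/115 per minute.
Machine G alone: 115 minutes; machine H alone: 115/4 minutes.

115 minutes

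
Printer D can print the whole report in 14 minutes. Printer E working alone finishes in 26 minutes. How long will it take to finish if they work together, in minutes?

91/10 minutes

With two workers the combined time is the product over the sum: 14·26/(14+26) = 364/40 = 91/10 minutes.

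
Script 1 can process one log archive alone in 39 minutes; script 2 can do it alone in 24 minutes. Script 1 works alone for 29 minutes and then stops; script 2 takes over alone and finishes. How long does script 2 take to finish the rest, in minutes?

80/13 minutes

In 29 minutes script 1 does 29/39 of the job, leaving 10/39.
Script 2 works at 1/24 per minute, so finishing takes 10/39 ÷ 1/24 = 80/13 minutes.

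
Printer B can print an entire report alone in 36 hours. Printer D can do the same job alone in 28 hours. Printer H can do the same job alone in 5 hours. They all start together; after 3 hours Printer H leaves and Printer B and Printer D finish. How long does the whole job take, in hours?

63/10 hours

In the first 3 hours the combined rate is 83/315, so 83/105 of the job is done, leaving 22/105.
After Printer H leaves the rate is 4/63 per hour; the remaining 22/105 takes 33/10 hours.
Total = 3 + 33/10 = 63/10 hours.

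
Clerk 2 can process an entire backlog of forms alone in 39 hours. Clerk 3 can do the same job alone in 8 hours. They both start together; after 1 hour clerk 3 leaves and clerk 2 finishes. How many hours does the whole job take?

273/8 hours

In the first 1 hour the combined rate is 47/312, so 47/312 of the job is done, leaving 265/312.
After clerk 3 leaves the rate is 1/39 per hour; the remaining 265/312 takes 265/8 hours.
Total = 1 + 265/8 = 273/8 hours.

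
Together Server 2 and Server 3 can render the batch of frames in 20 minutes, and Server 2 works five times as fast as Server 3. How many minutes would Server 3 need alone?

Let Server 3's rate be r; then Server 2's rate is 5r, so together (5 + 1)r = 6r = 1/20.
Thus r = 1/120 per minute.
Server 3 alone: 120 minutes; Server 2 alone: 24 minutes.

120 minutes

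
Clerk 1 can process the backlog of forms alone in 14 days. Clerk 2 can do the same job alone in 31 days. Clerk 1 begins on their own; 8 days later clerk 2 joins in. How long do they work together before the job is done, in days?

62/15 days

In the first 8 days clerk 1 alone does 8/14 = 4/7 of the job, leaving 3/7.
Once everyone is working, combined rate: 1/14 + 1/31 = (31 + 14)/434 = 45/434 per day.
Remaining 3/7 at 45/434 per day takes 62/15 days.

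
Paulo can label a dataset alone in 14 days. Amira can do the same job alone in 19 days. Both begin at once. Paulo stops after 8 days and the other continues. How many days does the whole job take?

In the first 8 days the combined rate is 33/266, so 132/133 of the job is done, leaving 1/133.
After Paulo leaves the rate is 1/19 per day; the remaining 1/133 takes 1/7 days.
Total = 8 + 1/7 = 57/7 days.

57/7 days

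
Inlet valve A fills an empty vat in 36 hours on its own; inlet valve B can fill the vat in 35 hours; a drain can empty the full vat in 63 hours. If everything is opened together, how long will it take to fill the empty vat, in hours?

420/17 hours

Net rate = 1/36 + 1/35 − 1/63 = (35 + 36 − 20)/1260 = 51/1260 = 17/420 per hour.
Filling time = 1 ÷ (17/420) = 420/17 hours.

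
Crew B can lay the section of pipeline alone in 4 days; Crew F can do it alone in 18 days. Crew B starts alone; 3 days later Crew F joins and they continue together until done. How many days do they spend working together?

In 3 days Crew B does 3/4 of the job, leaving 1/4.
Crew B and Crew F together work at 11/36 per day, so finishing takes 1/4 ÷ 11/36 = 9/11 days.

9/11 days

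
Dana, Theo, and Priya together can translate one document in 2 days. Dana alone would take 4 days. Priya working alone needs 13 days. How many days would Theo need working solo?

Combined rate is 1/2 per day.
Known contribution: 1/4 + 1/13 = (13 + 4)/52 = 17/52 per day.
So Theo's rate is 1/2 − 17/52 = 9/52, meaning 52/9 days alone.

52/9 days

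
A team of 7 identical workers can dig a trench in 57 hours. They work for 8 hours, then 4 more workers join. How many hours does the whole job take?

431/11 hours

One worker does 1/399 of the job per hour.
After 8 hours with 7 workers, 8/57 is done (49/57 left).
With 11 workers the rate is 11/399, so the rest takes 49/57 ÷ 11/399 = 343/11 hours.
Total = 8 + 343/11 = 431/11 hours.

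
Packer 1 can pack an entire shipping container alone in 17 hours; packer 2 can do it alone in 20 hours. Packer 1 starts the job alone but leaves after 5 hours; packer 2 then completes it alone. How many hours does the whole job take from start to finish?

325/17 hours

In 5 hours packer 1 does 5/17 of the job, leaving 12/17.
Packer 2 works at 1/20 per hour, so finishing takes 12/17 ÷ 1/20 = 240/17 hours.
Total time = 5 + 240/17 = 325/17 hours.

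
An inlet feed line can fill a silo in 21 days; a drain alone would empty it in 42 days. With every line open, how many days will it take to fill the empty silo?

42 days

Net rate = 1/21 − 1/42 = (2 − 1)/42 = 1/42 per day.
Filling time = 1 ÷ (1/42) = 42 days.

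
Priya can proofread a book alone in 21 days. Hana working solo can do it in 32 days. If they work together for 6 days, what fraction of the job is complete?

53/112

Combined rate: 1/21 + 1/32 = (32 + 21)/672 = 53/672 per day.
In 6 days they complete 6·53/672 = 53/112 of the job.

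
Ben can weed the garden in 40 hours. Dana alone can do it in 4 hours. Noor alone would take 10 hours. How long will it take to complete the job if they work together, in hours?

8/3 hours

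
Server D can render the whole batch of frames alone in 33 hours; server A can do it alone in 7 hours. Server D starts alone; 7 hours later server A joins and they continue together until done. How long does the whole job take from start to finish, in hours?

In 7 hours server D does 7/33 of the job, leaving 26/33.
Server D and server A together work at 40/231 per hour, so finishing takes 26/33 ÷ 40/231 = 91/20 hours.
Total time = 7 + 91/20 = 231/20 hours.

231/20 hours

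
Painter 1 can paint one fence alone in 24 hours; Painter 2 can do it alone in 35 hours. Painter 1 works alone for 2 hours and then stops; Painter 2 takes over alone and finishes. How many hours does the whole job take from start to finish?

In 2 hours Painter 1 does 2/24 = 1/12 of the job, leaving 11/12.
Painter 2 works at 1/35 per hour, so finishing takes 11/12 ÷ 1/35 = 385/12 hours.
Total time = 2 + 385/12 = 409/12 hours.

409/12 hours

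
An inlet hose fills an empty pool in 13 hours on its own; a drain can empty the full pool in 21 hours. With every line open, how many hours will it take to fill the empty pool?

273/8 hours

Net rate = 1/13 − 1/21 = (21 − 13)/273 = 8/273 per hour.
Filling time = 1 ÷ (8/273) = 273/8 hours.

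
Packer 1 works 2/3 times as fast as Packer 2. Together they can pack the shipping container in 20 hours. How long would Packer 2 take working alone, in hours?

100/3 hours

Let Packer 2's rate be r; then Packer 1's rate is (2/3)r, so together (2/3 + 1)r = (5/3)r = 1/20.
Thus r = 3/100 per hour.
Packer 2 alone: 100/3 hours; Packer 1 alone: 50 hours.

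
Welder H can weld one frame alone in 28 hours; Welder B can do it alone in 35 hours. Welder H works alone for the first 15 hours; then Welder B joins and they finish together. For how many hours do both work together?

65/9 hours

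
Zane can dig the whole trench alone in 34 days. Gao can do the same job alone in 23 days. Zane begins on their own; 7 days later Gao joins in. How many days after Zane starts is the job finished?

In the first 7 days Zane alone does 7/34 of the job, leaving 27/34.
Once everyone is working, combined rate: 1/34 + 1/23 = (23 + 34)/782 = 57/782 per day.
Remaining 27/34 at 57/782 per day takes 207/19 days.
Total from the start = 7 + 207/19 = 340/19 days.

340/19 days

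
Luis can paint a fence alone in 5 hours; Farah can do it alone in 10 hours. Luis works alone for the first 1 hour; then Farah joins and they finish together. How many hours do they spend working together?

In 1 hour Luis does 1/5 of the job, leaving 4/5.
Luis and Farah together work at 3/10 per hour, so finishing takes 4/5 ÷ 3/10 = 8/3 hours.

8/3 hours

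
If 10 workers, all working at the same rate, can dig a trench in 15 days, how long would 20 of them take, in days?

15/2 days

Total work is 10·15 = 150 worker-days.
With 20 workers: 150/20 = 15/2 days.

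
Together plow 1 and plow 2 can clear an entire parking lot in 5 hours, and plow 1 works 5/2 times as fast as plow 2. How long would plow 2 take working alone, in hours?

Let plow 2's rate be r; then plow 1's rate is (5/2)r, so together (5/2 + 1)r = (7/2)r = 1/5.
Thus r = 2/35 per hour.
Plow 2 alone: 35/2 hours; plow 1 alone: 7 hours.

35/2 hours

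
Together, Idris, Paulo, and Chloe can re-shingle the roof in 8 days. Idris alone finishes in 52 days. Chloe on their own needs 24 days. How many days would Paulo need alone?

78/5 days

Combined rate is 1/8 per day.
Known contribution: 1/52 + 1/24 = (6 + 13)/312 = 19/312 per day.
So Paulo's rate is 1/8 − 19/312 = 5/78, meaning 78/5 days alone.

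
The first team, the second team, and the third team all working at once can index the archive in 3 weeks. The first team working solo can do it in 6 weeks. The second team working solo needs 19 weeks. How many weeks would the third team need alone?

Combined rate is 1/3 per week.
Known contribution: 1/6 + 1/19 = (19 + 6)/114 = 25/114 per week.
So the third team's rate is 1/3 − 25/114 = 13/114, meaning 114/13 weeks alone.

114/13 weeks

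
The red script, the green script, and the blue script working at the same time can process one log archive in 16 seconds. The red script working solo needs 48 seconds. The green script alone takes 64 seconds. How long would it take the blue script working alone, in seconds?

192/5 seconds

Combined rate is 1/16 per second.
Known contribution: 1/48 + 1/64 = (4 + 3)/192 = 7/192 per second.
So the blue script's rate is 1/16 − 7/192 = 5/192, meaning 192/5 seconds alone.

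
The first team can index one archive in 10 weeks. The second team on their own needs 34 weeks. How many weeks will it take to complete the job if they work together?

Combined rate: 1/10 + 1/34 = (17 + 5)/170 = 22/170 = 11/85 per week.
Time = 1 ÷ (11/85) = 85/11 weeks.

85/11 weeks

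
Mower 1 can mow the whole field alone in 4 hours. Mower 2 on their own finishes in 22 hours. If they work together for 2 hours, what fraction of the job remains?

9/22

Combined rate: 1/4 + 1/22 = (11 + 2)/44 = 13/44 per hour.
In 2 hours they complete 2·13/44 = 13/22 of the job.
So 9/22 remains.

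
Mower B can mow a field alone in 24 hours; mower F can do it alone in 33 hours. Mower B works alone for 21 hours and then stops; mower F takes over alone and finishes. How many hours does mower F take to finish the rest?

33/8 hours

In 21 hours mower B does 21/24 = 7/8 of the job, leaving 1/8.
Mower F works at 1/33 per hour, so finishing takes 1/8 ÷ 1/33 = 33/8 hours.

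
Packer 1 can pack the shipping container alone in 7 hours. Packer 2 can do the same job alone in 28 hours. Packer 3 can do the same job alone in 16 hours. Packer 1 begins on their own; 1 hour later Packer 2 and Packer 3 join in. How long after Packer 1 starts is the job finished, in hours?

In the first 1 hour Packer 1 alone does 1/7 of the job, leaving 6/7.
Once everyone is working, combined rate: 1/7 + 1/28 + 1/16 = (16 + 4 + 7)/112 = 27/112 per hour.
Remaining 6/7 at 27/112 per hour takes 32/9 hours.
Total from the start = 1 + 32/9 = 41/9 hours.

41/9 hours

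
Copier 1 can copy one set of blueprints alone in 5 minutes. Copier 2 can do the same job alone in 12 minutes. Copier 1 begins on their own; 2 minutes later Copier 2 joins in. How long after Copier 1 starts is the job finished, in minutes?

70/17 minutes

In the first 2 minutes Copier 1 alone does 2/5 of the job, leaving 3/5.
Once everyone is working, combined rate: 1/5 + 1/12 = (12 + 5)/60 = 17/60 per minute.
Remaining 3/5 at 17/60 per minute takes 36/17 minutes.
Total from the start = 2 + 36/17 = 70/17 minutes.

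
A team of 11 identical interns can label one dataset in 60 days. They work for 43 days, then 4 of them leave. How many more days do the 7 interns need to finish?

One intern does 1/660 of the job per day.
After 43 days with 11 interns, 43/60 is done (17/60 left).
With 7 interns the rate is 7/660, so the rest takes 17/60 ÷ 7/660 = 187/7 days.

187/7 days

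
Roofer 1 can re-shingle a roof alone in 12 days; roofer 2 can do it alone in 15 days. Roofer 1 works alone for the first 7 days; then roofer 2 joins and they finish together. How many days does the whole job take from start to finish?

In 7 days roofer 1 does 7/12 of the job, leaving 5/12.
Roofer 1 and roofer 2 together work at 3/20 per day, so finishing takes 5/12 ÷ 3/20 = 25/9 days.
Total time = 7 + 25/9 = 88/9 days.

88/9 days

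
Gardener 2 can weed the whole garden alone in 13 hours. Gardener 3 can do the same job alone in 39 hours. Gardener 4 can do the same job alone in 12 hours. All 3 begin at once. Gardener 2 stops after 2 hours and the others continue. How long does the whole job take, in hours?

132/17 hours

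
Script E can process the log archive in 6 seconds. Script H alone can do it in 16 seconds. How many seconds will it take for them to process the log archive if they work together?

Combined rate: 1/6 + 1/16 = (8 + 3)/48 = 11/48 per second.
Time = 1 ÷ (11/48) = 48/11 seconds.

48/11 seconds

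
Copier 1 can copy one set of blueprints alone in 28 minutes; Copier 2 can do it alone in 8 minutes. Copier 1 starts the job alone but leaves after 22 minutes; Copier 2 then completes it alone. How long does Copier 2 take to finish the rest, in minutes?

In 22 minutes Copier 1 does 22/28 = 11/14 of the job, leaving 3/14.
Copier 2 works at 1/8 per minute, so finishing takes 3/14 ÷ 1/8 = 12/7 minutes.

12/7 minutes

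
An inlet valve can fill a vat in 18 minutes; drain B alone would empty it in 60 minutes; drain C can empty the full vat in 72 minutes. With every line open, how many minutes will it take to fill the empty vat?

40 minutes

Net rate = 1/18 − 1/60 − 1/72 = (20 − 6 − 5)/360 = 9/360 = 1/40 per minute.
Filling time = 1 ÷ (1/40) = 40 minutes.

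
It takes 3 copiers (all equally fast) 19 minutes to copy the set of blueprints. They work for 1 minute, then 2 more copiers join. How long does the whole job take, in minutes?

59/5 minutes

One copier does 1/57 of the job per minute.
After 1 minute with 3 copiers, 1/19 is done (18/19 left).
With 5 copiers the rate is 5/57, so the rest takes 18/19 ÷ 5/57 = 54/5 minutes.
Total = 1 + 54/5 = 59/5 minutes.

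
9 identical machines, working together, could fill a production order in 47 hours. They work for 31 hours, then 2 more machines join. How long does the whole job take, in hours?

485/11 hours

One machine does 1/423 of the job per hour.
After 31 hours with 9 machines, 31/47 is done (16/47 left).
With 11 machines the rate is 11/423, so the rest takes 16/47 ÷ 11/423 = 144/11 hours.
Total = 31 + 144/11 = 485/11 hours.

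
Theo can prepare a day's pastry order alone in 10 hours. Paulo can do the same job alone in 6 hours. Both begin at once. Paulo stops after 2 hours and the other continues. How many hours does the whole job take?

In the first 2 hours the combined rate is 4/15, so 8/15 of the job is done, leaving 7/15.
After Paulo leaves the rate is 1/10 per hour; the remaining 7/15 takes 14/3 hours.
Total = 2 + 14/3 = 20/3 hours.

20/3 hours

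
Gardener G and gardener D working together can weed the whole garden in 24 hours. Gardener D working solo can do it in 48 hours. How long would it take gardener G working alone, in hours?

48 hours

Combined rate is 1/24 per hour.
Known contribution: 1/48 per hour.
So gardener G's rate is 1/24 − 1/48 = 1/48, meaning 48 hours alone.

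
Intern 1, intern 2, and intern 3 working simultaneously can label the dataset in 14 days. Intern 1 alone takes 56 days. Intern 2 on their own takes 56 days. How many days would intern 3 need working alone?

Combined rate is 1/14 per day.
Known contribution: 1/56 + 1/56 = (1 + 1)/56 = 2/56 = 1/28 per day.
So intern 3's rate is 1/14 − 1/28 = 1/28, meaning 28 days alone.

28 days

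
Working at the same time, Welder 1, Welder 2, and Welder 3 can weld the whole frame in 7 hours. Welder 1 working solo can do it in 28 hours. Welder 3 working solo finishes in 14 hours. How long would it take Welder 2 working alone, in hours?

28 hours

Combined rate is 1/7 per hour.
Known contribution: 1/28 + 1/14 = (1 + 2)/28 = 3/28 per hour.
So Welder 2's rate is 1/7 − 3/28 = 1/28, meaning 28 hours alone.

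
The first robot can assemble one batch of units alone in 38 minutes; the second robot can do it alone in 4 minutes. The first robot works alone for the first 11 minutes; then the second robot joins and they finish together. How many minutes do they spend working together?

18/7 minutes

In 11 minutes the first robot does 11/38 of the job, leaving 27/38.
The first robot and the second robot together work at 21/76 per minute, so finishing takes 27/38 ÷ 21/76 = 18/7 minutes.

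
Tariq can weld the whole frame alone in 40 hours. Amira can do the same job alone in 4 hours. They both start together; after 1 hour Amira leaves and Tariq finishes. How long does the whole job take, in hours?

30 hours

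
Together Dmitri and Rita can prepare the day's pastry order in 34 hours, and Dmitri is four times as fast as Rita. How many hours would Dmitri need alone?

Let Rita's rate be r; then Dmitri's rate is 4r, so together (4 + 1)r = 5r = 1/34.
Thus r = 1/170 per hour.
Rita alone: 170 hours; Dmitri alone: 85/2 hours.

85/2 hours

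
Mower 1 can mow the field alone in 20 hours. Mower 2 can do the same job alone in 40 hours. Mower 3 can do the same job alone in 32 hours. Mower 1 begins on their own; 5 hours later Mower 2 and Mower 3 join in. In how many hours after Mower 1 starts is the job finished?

In the first 5 hours Mower 1 alone does 5/20 = 1/4 of the job, leaving 3/4.
Once everyone is working, combined rate: 1/20 + 1/40 + 1/32 = (8 + 4 + 5)/160 = 17/160 per hour.
Remaining 3/4 at 17/160 per hour takes 120/17 hours.
Total from the start = 5 + 120/17 = 205/17 hours.

205/17 hours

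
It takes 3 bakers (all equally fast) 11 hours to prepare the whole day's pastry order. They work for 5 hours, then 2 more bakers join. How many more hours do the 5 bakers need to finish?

18/5 hours

One baker does 1/33 of the job per hour.
After 5 hours with 3 bakers, 5/11 is done (6/11 left).
With 5 bakers the rate is 5/33, so the rest takes 6/11 ÷ 5/33 = 18/5 hours.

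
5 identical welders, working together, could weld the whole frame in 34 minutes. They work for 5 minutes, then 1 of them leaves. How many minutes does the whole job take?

165/4 minutes

One welder does 1/170 of the job per minute.
After 5 minutes with 5 welders, 5/34 is done (29/34 left).
With 4 welders the rate is 4/170 = 2/85, so the rest takes 29/34 ÷ 2/85 = 145/4 minutes.
Total = 5 + 145/4 = 165/4 minutes.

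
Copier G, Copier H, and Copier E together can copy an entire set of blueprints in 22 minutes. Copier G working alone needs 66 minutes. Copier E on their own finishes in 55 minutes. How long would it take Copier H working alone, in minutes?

165/2 minutes

Combined rate is 1/22 per minute.
Known contribution: 1/66 + 1/55 = (5 + 6)/330 = 11/330 = 1/30 per minute.
So Copier H's rate is 1/22 − 1/30 = 2/165, meaning 165/2 minutes alone.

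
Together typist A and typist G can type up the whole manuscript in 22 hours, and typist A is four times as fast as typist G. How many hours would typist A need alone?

55/2 hours

Let typist G's rate be r; then typist A's rate is 4r, so together (4 + 1)r = 5r = 1/22.
Thus r = 1/110 per hour.
Typist G alone: 110 hours; typist A alone: 55/2 hours.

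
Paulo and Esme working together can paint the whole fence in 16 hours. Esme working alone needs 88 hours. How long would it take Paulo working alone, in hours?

Combined rate is 1/16 per hour.
Known contribution: 1/88 per hour.
So Paulo's rate is 1/16 − 1/88 = 9/176, meaning 176/9 hours alone.

176/9 hours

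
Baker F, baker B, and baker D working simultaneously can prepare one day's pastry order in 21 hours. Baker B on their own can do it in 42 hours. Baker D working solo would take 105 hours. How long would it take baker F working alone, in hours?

Combined rate is 1/21 per hour.
Known contribution: 1/42 + 1/105 = (5 + 2)/210 = 7/210 = 1/30 per hour.
So baker F's rate is 1/21 − 1/30 = 1/70, meaning 70 hours alone.

70 hours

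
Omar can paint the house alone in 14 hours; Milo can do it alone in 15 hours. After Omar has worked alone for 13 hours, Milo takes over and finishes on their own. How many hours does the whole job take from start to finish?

197/14 hours

In 13 hours Omar does 13/14 of the job, leaving 1/14.
Milo works at 1/15 per hour, so finishing takes 1/14 ÷ 1/15 = 15/14 hours.
Total time = 13 + 15/14 = 197/14 hours.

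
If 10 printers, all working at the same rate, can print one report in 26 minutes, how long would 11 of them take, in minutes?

260/11 minutes

Total work is 10·26 = 260 printer-minutes.
With 11 printers: 260/11 minutes.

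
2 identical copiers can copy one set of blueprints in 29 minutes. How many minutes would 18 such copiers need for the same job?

Total work is 2·29 = 58 copier-minutes.
With 18 copiers: 58/18 = 29/9 minutes.

29/9 minutes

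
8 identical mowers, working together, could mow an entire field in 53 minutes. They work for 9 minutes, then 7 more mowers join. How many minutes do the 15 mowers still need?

352/15 minutes

One mower does 1/424 of the job per minute.
After 9 minutes with 8 mowers, 9/53 is done (44/53 left).
With 15 mowers the rate is 15/424, so the rest takes 44/53 ÷ 15/424 = 352/15 minutes.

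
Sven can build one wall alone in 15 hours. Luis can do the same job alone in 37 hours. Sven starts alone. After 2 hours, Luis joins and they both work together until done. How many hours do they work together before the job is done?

37/4 hours

In the first 2 hours Sven alone does 2/15 of the job, leaving 13/15.
Once everyone is working, combined rate: 1/15 + 1/37 = (37 + 15)/555 = 52/555 per hour.
Remaining 13/15 at 52/555 per hour takes 37/4 hours.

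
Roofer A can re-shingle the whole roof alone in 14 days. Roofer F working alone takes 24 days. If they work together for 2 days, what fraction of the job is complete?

Combined rate: 1/14 + 1/24 = (12 + 7)/168 = 19/168 per day.
In 2 days they complete 2·19/168 = 19/84 of the job.

19/84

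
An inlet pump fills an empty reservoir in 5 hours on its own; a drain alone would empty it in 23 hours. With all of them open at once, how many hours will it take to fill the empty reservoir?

115/18 hours

Net rate = 1/5 − 1/23 = (23 − 5)/115 = 18/115 per hour.
Filling time = 1 ÷ (18/115) = 115/18 hours.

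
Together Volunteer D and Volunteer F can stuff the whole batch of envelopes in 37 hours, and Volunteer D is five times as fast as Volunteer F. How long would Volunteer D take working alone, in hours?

222/5 hours

Let Volunteer F's rate be r; then Volunteer D's rate is 5r, so together (5 + 1)r = 6r = 1/37.
Thus r = 1/222 per hour.
Volunteer F alone: 222 hours; Volunteer D alone: 222/5 hours.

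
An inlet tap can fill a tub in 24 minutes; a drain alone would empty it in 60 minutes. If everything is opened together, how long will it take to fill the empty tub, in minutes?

40 minutes

Net rate = 1/24 − 1/60 = (5 − 2)/120 = 3/120 = 1/40 per minute.
Filling time = 1 ÷ (1/40) = 40 minutes.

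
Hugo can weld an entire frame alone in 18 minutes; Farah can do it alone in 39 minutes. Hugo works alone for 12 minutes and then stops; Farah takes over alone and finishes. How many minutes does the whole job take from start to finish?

In 12 minutes Hugo does 12/18 = 2/3 of the job, leaving 1/3.
Farah works at 1/39 per minute, so finishing takes 1/3 ÷ 1/39 = 13 minutes.
Total time = 12 + 13 = 25 minutes.

25 minutes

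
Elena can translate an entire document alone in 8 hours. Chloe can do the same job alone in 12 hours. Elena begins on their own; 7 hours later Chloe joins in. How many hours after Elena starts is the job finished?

In the first 7 hours Elena alone does 7/8 of the job, leaving 1/8.
Once everyone is working, combined rate: 1/8 + 1/12 = (3 + 2)/24 = 5/24 per hour.
Remaining 1/8 at 5/24 per hour takes 3/5 hours.
Total from the start = 7 + 3/5 = 38/5 hours.

38/5 hours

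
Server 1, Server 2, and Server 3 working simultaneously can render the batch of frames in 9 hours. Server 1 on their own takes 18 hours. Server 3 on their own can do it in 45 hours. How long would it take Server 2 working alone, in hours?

30 hours

Combined rate is 1/9 per hour.
Known contribution: 1/18 + 1/45 = (5 + 2)/90 = 7/90 per hour.
So Server 2's rate is 1/9 − 7/90 = 1/30, meaning 30 hours alone.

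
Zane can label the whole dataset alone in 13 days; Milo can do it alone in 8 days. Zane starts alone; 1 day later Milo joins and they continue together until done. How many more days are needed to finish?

In 1 day Zane does 1/13 of the job, leaving 12/13.
Zane and Milo together work at 21/104 per day, so finishing takes 12/13 ÷ 21/104 = 32/7 days.

32/7 days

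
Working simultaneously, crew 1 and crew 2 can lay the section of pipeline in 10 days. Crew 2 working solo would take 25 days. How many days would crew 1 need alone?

Combined rate is 1/10 per day.
Known contribution: 1/25 per day.
So crew 1's rate is 1/10 − 1/25 = 3/50, meaning 50/3 days alone.

50/3 days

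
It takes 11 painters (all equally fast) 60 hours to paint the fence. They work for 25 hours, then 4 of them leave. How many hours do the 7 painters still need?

55 hours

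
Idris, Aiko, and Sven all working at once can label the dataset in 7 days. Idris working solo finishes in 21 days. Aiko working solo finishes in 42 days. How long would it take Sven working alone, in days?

Combined rate is 1/7 per day.
Known contribution: 1/21 + 1/42 = (2 + 1)/42 = 3/42 = 1/14 per day.
So Sven's rate is 1/7 − 1/14 = 1/14, meaning 14 days alone.

14 days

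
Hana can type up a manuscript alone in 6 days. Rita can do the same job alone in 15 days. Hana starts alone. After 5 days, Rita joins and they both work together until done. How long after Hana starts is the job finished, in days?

40/7 days

In the first 5 days Hana alone does 5/6 of the job, leaving 1/6.
Once everyone is working, combined rate: 1/6 + 1/15 = (5 + 2)/30 = 7/30 per day.
Remaining 1/6 at 7/30 per day takes 5/7 days.
Total from the start = 5 + 5/7 = 40/7 days.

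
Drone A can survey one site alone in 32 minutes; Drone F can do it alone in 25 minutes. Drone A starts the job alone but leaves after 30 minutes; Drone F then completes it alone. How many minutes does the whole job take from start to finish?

505/16 minutes

In 30 minutes Drone A does 30/32 = 15/16 of the job, leaving 1/16.
Drone F works at 1/25 per minute, so finishing takes 1/16 ÷ 1/25 = 25/16 minutes.
Total time = 30 + 25/16 = 505/16 minutes.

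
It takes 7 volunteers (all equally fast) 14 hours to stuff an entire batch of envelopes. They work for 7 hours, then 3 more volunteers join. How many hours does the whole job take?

One volunteer does 1/98 of the job per hour.
After 7 hours with 7 volunteers, 1/2 is done (1/2 left).
With 10 volunteers the rate is 10/98 = 5/49, so the rest takes 1/2 ÷ 5/49 = 49/10 hours.
Total = 7 + 49/10 = 119/10 hours.

119/10 hours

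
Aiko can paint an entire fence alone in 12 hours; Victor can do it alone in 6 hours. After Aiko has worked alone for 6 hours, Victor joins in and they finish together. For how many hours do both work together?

2 hours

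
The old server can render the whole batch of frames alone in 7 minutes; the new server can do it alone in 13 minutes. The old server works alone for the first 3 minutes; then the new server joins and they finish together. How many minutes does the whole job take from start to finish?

28/5 minutes

In 3 minutes the old server does 3/7 of the job, leaving 4/7.
The old server and the new server together work at 20/91 per minute, so finishing takes 4/7 ÷ 20/91 = 13/5 minutes.
Total time = 3 + 13/5 = 28/5 minutes.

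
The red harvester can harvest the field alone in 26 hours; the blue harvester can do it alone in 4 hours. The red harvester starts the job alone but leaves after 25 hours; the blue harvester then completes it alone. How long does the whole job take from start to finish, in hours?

327/13 hours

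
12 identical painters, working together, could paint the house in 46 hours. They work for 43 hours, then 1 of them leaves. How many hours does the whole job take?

509/11 hours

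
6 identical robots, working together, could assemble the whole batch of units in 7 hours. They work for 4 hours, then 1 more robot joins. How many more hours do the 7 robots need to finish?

One robot does 1/42 of the job per hour.
After 4 hours with 6 robots, 4/7 is done (3/7 left).
With 7 robots the rate is 7/42 = 1/6, so the rest takes 3/7 ÷ 1/6 = 18/7 hours.

18/7 hours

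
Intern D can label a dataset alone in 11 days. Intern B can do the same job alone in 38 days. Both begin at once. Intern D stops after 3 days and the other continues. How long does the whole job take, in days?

304/11 days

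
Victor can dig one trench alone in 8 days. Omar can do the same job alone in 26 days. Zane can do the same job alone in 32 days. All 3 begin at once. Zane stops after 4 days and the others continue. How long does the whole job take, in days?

In the first 4 days the combined rate is 81/416, so 81/104 of the job is done, leaving 23/104.
After Zane leaves the rate is 17/104 per day; the remaining 23/104 takes 23/17 days.
Total = 4 + 23/17 = 91/17 days.

91/17 days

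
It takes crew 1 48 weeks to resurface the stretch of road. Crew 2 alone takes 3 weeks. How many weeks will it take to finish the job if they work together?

48/17 weeks

Combined rate: 1/48 + 1/3 = (1 + 16)/48 = 17/48 per week.
Time = 1 ÷ (17/48) = 48/17 weeks.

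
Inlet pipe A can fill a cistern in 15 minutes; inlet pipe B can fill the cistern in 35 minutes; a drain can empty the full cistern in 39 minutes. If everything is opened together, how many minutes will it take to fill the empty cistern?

273/19 minutes

Net rate = 1/15 + 1/35 − 1/39 = (91 + 39 − 35)/1365 = 95/1365 = 19/273 per minute.
Filling time = 1 ÷ (19/273) = 273/19 minutes.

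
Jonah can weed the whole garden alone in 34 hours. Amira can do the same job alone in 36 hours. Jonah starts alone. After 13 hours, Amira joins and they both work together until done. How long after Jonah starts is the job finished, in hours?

In the first 13 hours Jonah alone does 13/34 of the job, leaving 21/34.
Once everyone is working, combined rate: 1/34 + 1/36 = (18 + 17)/612 = 35/612 per hour.
Remaining 21/34 at 35/612 per hour takes 54/5 hours.
Total from the start = 13 + 54/5 = 119/5 hours.

119/5 hours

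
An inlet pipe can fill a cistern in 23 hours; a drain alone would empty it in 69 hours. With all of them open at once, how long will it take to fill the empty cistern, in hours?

Net rate = 1/23 − 1/69 = (3 − 1)/69 = 2/69 per hour.
Filling time = 1 ÷ (2/69) = 69/2 hours.

69/2 hours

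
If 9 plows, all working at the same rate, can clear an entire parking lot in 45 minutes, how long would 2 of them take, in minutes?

Total work is 9·45 = 405 plow-minutes.
With 2 plows: 405/2 minutes.

405/2 minutes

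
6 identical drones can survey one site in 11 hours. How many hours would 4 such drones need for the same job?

Total work is 6·11 = 66 drone-hours.
With 4 drones: 66/4 = 33/2 hours.

33/2 hours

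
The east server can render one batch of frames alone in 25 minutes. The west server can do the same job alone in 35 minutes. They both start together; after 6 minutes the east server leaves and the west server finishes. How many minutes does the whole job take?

In the first 6 minutes the combined rate is 12/175, so 72/175 of the job is done, leaving 103/175.
After the east server leaves the rate is 1/35 per minute; the remaining 103/175 takes 103/5 minutes.
Total = 6 + 103/5 = 133/5 minutes.

133/5 minutes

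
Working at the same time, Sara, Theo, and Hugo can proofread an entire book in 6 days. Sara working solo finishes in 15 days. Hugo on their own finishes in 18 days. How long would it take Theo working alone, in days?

Combined rate is 1/6 per day.
Known contribution: 1/15 + 1/18 = (6 + 5)/90 = 11/90 per day.
So Theo's rate is 1/6 − 11/90 = 2/45, meaning 45/2 days alone.

45/2 days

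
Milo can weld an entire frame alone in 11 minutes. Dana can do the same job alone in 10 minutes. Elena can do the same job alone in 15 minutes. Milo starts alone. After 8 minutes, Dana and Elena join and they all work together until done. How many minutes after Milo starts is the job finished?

154/17 minutes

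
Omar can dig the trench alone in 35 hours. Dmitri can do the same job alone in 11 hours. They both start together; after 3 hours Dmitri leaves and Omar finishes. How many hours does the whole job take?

280/11 hours

In the first 3 hours the combined rate is 46/385, so 138/385 of the job is done, leaving 247/385.
After Dmitri leaves the rate is 1/35 per hour; the remaining 247/385 takes 247/11 hours.
Total = 3 + 247/11 = 280/11 hours.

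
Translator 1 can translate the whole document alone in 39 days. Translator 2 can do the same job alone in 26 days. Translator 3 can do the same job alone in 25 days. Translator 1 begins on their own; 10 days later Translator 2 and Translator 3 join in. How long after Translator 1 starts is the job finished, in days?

120/7 days

In the first 10 days Translator 1 alone does 10/39 of the job, leaving 29/39.
Once everyone is working, combined rate: 1/39 + 1/26 + 1/25 = (50 + 75 + 78)/1950 = 203/1950 per day.
Remaining 29/39 at 203/1950 per day takes 50/7 days.
Total from the start = 10 + 50/7 = 120/7 days.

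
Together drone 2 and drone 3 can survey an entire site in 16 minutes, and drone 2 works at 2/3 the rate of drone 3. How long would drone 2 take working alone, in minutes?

Let drone 3's rate be r; then drone 2's rate is (2/3)r, so together (2/3 + 1)r = (5/3)r = 1/16.
Thus r = 3/80 per minute.
Drone 3 alone: 80/3 minutes; drone 2 alone: 40 minutes.

40 minutes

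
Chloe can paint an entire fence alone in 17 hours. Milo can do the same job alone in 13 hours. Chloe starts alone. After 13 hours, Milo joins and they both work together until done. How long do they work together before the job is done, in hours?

In the first 13 hours Chloe alone does 13/17 of the job, leaving 4/17.
Once everyone is working, combined rate: 1/17 + 1/13 = (13 + 17)/221 = 30/221 per hour.
Remaining 4/17 at 30/221 per hour takes 26/15 hours.

26/15 hours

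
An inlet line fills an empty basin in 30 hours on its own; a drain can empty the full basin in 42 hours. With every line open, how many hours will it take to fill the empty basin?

Net rate = 1/30 − 1/42 = (7 − 5)/210 = 2/210 = 1/105 per hour.
Filling time = 1 ÷ (1/105) = 105 hours.

105 hours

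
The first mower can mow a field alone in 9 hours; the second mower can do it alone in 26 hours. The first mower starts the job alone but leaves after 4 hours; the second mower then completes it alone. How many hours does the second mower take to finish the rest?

130/9 hours

In 4 hours the first mower does 4/9 of the job, leaving 5/9.
The second mower works at 1/26 per hour, so finishing takes 5/9 ÷ 1/26 = 130/9 hours.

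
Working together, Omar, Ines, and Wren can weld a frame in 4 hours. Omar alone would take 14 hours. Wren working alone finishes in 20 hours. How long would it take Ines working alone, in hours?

Combined rate is 1/4 per hour.
Known contribution: 1/14 + 1/20 = (10 + 7)/140 = 17/140 per hour.
So Ines's rate is 1/4 − 17/140 = 9/70, meaning 70/9 hours alone.

70/9 hours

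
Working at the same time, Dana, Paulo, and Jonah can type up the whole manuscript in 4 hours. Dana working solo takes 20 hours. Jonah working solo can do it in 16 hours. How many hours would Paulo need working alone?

Combined rate is 1/4 per hour.
Known contribution: 1/20 + 1/16 = (4 + 5)/80 = 9/80 per hour.
So Paulo's rate is 1/4 − 9/80 = 11/80, meaning 80/11 hours alone.

80/11 hours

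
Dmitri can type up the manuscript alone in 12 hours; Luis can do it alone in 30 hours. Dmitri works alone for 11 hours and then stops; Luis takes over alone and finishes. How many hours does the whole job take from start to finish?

27/2 hours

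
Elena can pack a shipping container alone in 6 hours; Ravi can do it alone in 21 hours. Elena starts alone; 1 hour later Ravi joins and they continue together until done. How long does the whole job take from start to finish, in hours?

44/9 hours

In 1 hour Elena does 1/6 of the job, leaving 5/6.
Elena and Ravi together work at 3/14 per hour, so finishing takes 5/6 ÷ 3/14 = 35/9 hours.
Total time = 1 + 35/9 = 44/9 hours.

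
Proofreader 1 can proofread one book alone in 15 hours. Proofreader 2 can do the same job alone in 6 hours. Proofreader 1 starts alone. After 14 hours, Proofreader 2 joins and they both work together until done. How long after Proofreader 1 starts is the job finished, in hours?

100/7 hours

In the first 14 hours Proofreader 1 alone does 14/15 of the job, leaving 1/15.
Once everyone is working, combined rate: 1/15 + 1/6 = (2 + 5)/30 = 7/30 per hour.
Remaining 1/15 at 7/30 per hour takes 2/7 hours.
Total from the start = 14 + 2/7 = 100/7 hours.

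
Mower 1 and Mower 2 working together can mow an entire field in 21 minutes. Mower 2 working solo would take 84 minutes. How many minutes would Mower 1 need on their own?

Combined rate is 1/21 per minute.
Known contribution: 1/84 per minute.
So Mower 1's rate is 1/21 − 1/84 = 1/28, meaning 28 minutes alone.

28 minutes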